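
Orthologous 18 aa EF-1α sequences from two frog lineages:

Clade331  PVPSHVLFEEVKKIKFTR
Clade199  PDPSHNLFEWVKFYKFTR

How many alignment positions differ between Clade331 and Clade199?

5

The sequences differ at positions 2 (V/D), 6 (V/N), 10 (E/W), 13 (K/F), 14 (I/Y).
That gives 5 mismatches out of 18 aligned sites, so the Hamming distance is 5.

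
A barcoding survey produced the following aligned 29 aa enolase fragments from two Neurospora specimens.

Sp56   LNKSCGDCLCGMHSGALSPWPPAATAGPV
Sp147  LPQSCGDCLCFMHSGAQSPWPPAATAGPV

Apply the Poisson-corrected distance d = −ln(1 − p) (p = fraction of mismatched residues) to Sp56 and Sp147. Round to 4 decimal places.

Mismatches occur at site 2 (N/P), site 3 (K/Q), site 11 (G/F), site 17 (L/Q).
p = 4/29 = 0.137931.
d = −ln(1 − 0.137931) = −ln(0.862069) = 0.1484.

0.1484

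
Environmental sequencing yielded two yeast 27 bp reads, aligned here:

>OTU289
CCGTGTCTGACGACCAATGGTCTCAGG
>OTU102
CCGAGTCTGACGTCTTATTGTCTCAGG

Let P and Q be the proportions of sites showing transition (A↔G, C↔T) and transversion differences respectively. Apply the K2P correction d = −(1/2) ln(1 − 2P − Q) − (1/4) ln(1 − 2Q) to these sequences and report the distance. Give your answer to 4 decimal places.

0.2135

The sequences differ at positions 4 (T/A, transversion), 13 (A/T, transversion), 15 (C/T, transition), 16 (A/T, transversion), 19 (G/T, transversion).
Of the 5 differences, 1 transition and 4 transversions over 27 sites: P = 1/27 = 0.037037, Q = 4/27 = 0.148148.
d = −0.5·ln(0.777778) − 0.25·ln(0.703704) = −0.5·(-0.251314) − 0.25·(-0.351397) = 0.2135.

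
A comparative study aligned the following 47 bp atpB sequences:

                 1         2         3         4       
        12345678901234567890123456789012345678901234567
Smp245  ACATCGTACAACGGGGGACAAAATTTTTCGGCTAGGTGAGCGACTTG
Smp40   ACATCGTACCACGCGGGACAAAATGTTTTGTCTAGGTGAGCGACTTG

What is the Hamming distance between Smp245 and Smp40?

Differing sites — 10:A/C; 14:G/C; 25:T/G; 29:C/T; 31:G/T.
That gives 5 mismatches out of 47 aligned sites, so the Hamming distance is 5.

5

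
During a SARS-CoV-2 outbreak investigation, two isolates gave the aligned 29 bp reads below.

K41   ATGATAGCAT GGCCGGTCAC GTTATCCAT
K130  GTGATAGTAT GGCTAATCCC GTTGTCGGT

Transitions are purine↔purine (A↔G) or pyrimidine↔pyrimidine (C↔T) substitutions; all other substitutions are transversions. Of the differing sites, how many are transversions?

2

Differing sites — 1:A/G (Ti); 8:C/T (Ti); 14:C/T (Ti); 15:G/A (Ti); 16:G/A (Ti); 19:A/C (Tv); 24:A/G (Ti); 27:C/G (Tv); 28:A/G (Ti).
Of the 9 differences, 7 transitions and 2 transversions, so the answer is 2.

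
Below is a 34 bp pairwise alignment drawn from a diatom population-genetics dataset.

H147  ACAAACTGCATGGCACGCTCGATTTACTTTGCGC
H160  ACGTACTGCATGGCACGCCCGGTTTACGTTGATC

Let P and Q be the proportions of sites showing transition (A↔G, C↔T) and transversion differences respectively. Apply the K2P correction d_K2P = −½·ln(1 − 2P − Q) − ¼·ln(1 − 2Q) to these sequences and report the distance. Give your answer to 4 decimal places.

0.2412

Differing sites — 3:A/G (Ti); 4:A/T (Tv); 19:T/C (Ti); 22:A/G (Ti); 28:T/G (Tv); 32:C/A (Tv); 33:G/T (Tv).
Of the 7 differences, 3 transitions and 4 transversions over 34 sites: P = 3/34 = 0.088235, Q = 4/34 = 0.117647.
d = −0.5·ln(0.705883) − 0.25·ln(0.764706) = −0.5·(-0.348306) − 0.25·(-0.268264) = 0.2412.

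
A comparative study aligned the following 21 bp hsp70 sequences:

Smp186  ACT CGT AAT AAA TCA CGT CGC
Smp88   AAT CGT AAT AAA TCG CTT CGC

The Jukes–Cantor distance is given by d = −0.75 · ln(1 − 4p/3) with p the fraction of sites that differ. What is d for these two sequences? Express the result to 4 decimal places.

0.1585

Mismatches occur at site 2 (C↔A), site 15 (A↔G), site 17 (G↔T).
p = 3/21 = 0.142857.
d = −0.75 · ln(1 − (4/3)·0.142857) = −0.75 · ln(0.809524) = −0.75 · (-0.211309) = 0.1585.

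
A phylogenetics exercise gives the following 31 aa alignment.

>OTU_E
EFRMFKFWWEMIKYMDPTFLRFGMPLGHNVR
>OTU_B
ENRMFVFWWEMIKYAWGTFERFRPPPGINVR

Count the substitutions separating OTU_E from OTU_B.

10

Mismatches occur at site 2 (F↔N), site 6 (K↔V), site 15 (M↔A), site 16 (D↔W), site 17 (P↔G), site 20 (L↔E), site 23 (G↔R), site 24 (M↔P), site 26 (L↔P), site 28 (H↔I).
That gives 10 mismatches out of 31 aligned sites, so the Hamming distance is 10.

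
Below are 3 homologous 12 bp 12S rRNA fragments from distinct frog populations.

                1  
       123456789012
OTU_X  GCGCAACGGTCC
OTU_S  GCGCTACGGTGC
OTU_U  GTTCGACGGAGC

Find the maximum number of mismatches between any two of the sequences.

5

Pairwise Hamming distances:
  OTU_X vs OTU_S: 2
  OTU_X vs OTU_U: 5
  OTU_S vs OTU_U: 4
The largest is 5, between OTU_X and OTU_U.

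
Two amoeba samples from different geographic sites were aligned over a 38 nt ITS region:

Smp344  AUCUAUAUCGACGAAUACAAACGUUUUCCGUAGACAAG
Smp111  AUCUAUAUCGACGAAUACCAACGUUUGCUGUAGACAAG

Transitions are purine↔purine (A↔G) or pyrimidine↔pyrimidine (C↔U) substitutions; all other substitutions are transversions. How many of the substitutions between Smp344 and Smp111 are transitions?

Differing sites — 19:A/C (Tv); 27:U/G (Tv); 29:C/U (Ti).
Of the 3 differences, 1 transition and 2 transversions, so the answer is 1.

1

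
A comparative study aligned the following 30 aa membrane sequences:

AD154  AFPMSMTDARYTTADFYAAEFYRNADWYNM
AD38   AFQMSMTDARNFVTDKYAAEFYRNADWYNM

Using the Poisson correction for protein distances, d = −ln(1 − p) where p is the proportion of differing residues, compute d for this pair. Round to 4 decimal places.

Differing sites — 3:P/Q; 11:Y/N; 12:T/F; 13:T/V; 14:A/T; 16:F/K.
p = 6/30 = 0.200000.
d = −ln(1 − 0.200000) = −ln(0.800000) = 0.2231.

0.2231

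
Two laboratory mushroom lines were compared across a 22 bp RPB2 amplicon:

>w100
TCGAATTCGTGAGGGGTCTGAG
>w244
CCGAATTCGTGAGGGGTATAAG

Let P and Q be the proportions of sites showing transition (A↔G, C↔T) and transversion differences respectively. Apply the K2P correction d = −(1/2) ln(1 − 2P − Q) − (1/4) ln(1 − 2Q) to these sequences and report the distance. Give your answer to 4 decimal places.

0.1527

Differing sites — 1:T/C (Ti); 18:C/A (Tv); 20:G/A (Ti).
Of the 3 differences, 2 transitions and 1 transversion over 22 sites: P = 2/22 = 0.090909, Q = 1/22 = 0.045455.
d = −0.5·ln(0.772727) − 0.25·ln(0.909090) = −0.5·(-0.257829) − 0.25·(-0.095311) = 0.1527.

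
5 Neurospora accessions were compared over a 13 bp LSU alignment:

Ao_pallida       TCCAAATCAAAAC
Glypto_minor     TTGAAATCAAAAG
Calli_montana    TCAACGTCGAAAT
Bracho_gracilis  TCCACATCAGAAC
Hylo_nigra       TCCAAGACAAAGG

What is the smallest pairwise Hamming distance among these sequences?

Pairwise Hamming distances:
  Ao_pallida vs Glypto_minor: 3
  Ao_pallida vs Calli_montana: 5
  Ao_pallida vs Bracho_gracilis: 2
  Ao_pallida vs Hylo_nigra: 4
  Glypto_minor vs Calli_montana: 6
  Glypto_minor vs Bracho_gracilis: 5
  Glypto_minor vs Hylo_nigra: 5
  Calli_montana vs Bracho_gracilis: 5
  Calli_montana vs Hylo_nigra: 6
  Bracho_gracilis vs Hylo_nigra: 6
The smallest is 2, between Ao_pallida and Bracho_gracilis.

2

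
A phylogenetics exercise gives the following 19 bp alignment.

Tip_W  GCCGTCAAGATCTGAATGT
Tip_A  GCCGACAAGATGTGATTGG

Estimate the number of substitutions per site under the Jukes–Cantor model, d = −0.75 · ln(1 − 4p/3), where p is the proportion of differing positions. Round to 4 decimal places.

0.2471

Differing sites — 5:T/A; 12:C/G; 16:A/T; 19:T/G.
p = 4/19 = 0.210526.
d = −0.75 · ln(1 − (4/3)·0.210526) = −0.75 · ln(0.719299) = −0.75 · (-0.329478) = 0.2471.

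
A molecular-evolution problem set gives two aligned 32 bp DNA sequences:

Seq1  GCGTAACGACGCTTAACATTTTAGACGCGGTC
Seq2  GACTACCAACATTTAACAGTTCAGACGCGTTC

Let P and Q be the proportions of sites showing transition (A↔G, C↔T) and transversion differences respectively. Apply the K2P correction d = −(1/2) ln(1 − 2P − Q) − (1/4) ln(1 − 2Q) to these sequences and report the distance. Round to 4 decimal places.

0.3543

Differing sites — 2:C/A (Tv); 3:G/C (Tv); 6:A/C (Tv); 8:G/A (Ti); 11:G/A (Ti); 12:C/T (Ti); 19:T/G (Tv); 22:T/C (Ti); 30:G/T (Tv).
Of the 9 differences, 4 transitions and 5 transversions over 32 sites: P = 4/32 = 0.125000, Q = 5/32 = 0.156250.
d = −0.5·ln(0.593750) − 0.25·ln(0.687500) = −0.5·(-0.521297) − 0.25·(-0.374693) = 0.3543.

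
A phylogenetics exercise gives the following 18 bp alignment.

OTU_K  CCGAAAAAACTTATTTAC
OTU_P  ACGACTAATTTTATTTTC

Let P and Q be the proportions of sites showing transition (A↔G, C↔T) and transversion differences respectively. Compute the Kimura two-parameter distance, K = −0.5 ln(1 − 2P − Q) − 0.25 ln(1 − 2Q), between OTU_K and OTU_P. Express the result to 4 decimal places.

Differing sites — 1:C/A (Tv); 5:A/C (Tv); 6:A/T (Tv); 9:A/T (Tv); 10:C/T (Ti); 17:A/T (Tv).
Of the 6 differences, 1 transition and 5 transversions over 18 sites: P = 1/18 = 0.055556, Q = 5/18 = 0.277778.
d = −0.5·ln(0.611110) − 0.25·ln(0.444444) = −0.5·(-0.492478) − 0.25·(-0.810931) = 0.4490.

0.4490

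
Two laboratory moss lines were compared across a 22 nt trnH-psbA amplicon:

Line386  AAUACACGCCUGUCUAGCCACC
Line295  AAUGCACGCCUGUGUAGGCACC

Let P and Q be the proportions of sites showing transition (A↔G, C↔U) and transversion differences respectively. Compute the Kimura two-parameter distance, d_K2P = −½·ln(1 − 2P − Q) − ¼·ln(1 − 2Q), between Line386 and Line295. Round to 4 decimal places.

0.1505

The sequences differ at positions 4 (A/G, transition), 14 (C/G, transversion), 18 (C/G, transversion).
Of the 3 differences, 1 transition and 2 transversions over 22 sites: P = 1/22 = 0.045455, Q = 2/22 = 0.090909.
d = −0.5·ln(0.818181) − 0.25·ln(0.818182) = −0.5·(-0.200672) − 0.25·(-0.200670) = 0.1505.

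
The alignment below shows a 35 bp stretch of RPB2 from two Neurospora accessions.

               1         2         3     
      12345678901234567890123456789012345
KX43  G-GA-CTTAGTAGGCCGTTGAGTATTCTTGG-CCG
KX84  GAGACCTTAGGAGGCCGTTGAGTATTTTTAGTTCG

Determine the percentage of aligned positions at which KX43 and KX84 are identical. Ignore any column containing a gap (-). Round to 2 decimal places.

87.50%

Excluding the 3 gap columns leaves 32 comparable sites.
The sequences differ at positions 11 (T/G), 27 (C/T), 30 (G/A), 33 (C/T).
28 of the 32 comparable sites match, so the percent identity is 28/32 × 100 = 87.50%.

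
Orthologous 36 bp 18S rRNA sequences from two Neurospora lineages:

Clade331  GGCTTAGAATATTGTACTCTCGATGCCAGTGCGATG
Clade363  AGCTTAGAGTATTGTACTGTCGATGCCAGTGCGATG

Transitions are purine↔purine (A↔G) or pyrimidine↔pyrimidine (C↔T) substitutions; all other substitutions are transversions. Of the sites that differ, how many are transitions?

2

The sequences differ at positions 1 (G/A, transition), 9 (A/G, transition), 19 (C/G, transversion).
Of the 3 differences, 2 transitions and 1 transversion, so the answer is 2.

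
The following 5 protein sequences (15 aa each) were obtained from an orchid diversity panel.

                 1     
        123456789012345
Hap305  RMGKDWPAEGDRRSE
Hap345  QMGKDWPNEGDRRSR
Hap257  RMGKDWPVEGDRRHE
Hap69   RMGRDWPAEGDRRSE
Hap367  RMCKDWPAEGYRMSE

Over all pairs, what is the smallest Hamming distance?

Pairwise Hamming distances:
  Hap305 vs Hap345: 3
  Hap305 vs Hap257: 2
  Hap305 vs Hap69: 1
  Hap305 vs Hap367: 3
  Hap345 vs Hap257: 4
  Hap345 vs Hap69: 4
  Hap345 vs Hap367: 6
  Hap257 vs Hap69: 3
  Hap257 vs Hap367: 5
  Hap69 vs Hap367: 4
The smallest is 1, between Hap305 and Hap69.

1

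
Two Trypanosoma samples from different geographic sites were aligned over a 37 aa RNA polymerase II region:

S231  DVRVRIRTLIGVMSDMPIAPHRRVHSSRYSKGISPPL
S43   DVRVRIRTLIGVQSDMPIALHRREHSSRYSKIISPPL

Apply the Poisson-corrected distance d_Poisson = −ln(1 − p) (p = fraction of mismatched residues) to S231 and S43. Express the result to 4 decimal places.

0.1144

Mismatches occur at site 13 (M↔Q), site 20 (P↔L), site 24 (V↔E), site 32 (G↔I).
p = 4/37 = 0.108108.
d = −ln(1 − 0.108108) = −ln(0.891892) = 0.1144.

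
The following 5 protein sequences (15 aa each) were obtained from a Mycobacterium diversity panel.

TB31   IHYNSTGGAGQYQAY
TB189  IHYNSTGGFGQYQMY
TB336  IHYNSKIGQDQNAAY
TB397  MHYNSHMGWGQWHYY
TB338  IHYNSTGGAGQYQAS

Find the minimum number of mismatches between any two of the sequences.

Pairwise Hamming distances:
  TB31 vs TB189: 2
  TB31 vs TB336: 6
  TB31 vs TB397: 7
  TB31 vs TB338: 1
  TB189 vs TB336: 7
  TB189 vs TB397: 7
  TB189 vs TB338: 3
  TB336 vs TB397: 8
  TB336 vs TB338: 7
  TB397 vs TB338: 8
The smallest is 1, between TB31 and TB338.

1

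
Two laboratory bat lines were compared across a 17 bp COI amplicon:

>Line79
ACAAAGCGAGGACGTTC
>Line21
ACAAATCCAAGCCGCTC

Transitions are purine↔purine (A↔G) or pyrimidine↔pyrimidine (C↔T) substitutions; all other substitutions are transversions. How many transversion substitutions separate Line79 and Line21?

Mismatches occur at site 6 (G→T, transversion), site 8 (G→C, transversion), site 10 (G→A, transition), site 12 (A→C, transversion), site 15 (T→C, transition).
Of the 5 differences, 2 transitions and 3 transversions, so the answer is 3.

3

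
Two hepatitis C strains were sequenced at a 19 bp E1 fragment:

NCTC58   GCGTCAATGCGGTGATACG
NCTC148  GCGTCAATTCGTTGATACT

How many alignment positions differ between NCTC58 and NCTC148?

Mismatches occur at site 9 (G↔T), site 12 (G↔T), site 19 (G↔T).
That gives 3 mismatches out of 19 aligned sites, so the Hamming distance is 3.

3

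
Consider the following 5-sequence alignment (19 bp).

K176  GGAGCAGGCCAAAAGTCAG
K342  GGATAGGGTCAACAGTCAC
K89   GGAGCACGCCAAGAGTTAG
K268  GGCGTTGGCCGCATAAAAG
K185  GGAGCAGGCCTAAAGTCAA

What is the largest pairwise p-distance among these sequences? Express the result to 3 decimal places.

Pairwise Hamming distances:
  K176 vs K342: 6
  K176 vs K89: 3
  K176 vs K268: 9
  K176 vs K185: 2
  K342 vs K89: 8
  K342 vs K268: 13
  K342 vs K185: 7
  K89 vs K268: 11
  K89 vs K185: 5
  K268 vs K185: 10
The largest is 13 mismatches, between K342 and K268; p = 13/19 = 0.684.

0.684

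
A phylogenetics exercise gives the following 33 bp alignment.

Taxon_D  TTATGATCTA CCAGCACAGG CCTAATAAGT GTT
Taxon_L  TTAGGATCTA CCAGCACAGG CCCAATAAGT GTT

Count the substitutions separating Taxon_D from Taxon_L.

The sequences differ at positions 4 (T/G), 23 (T/C).
That gives 2 mismatches out of 33 aligned sites, so the Hamming distance is 2.

2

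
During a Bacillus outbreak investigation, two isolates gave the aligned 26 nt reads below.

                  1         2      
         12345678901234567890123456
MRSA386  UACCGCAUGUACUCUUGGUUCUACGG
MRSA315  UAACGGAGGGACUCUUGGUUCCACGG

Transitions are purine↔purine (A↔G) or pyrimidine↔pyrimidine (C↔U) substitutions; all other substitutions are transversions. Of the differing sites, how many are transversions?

Differing sites — 3:C/A (Tv); 6:C/G (Tv); 8:U/G (Tv); 10:U/G (Tv); 22:U/C (Ti).
Of the 5 differences, 1 transition and 4 transversions, so the answer is 4.

4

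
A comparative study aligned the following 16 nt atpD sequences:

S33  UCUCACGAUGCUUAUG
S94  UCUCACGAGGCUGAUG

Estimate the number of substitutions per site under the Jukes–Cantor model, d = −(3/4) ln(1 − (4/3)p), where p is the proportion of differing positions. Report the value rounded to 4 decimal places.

The sequences differ at positions 9 (U/G), 13 (U/G).
p = 2/16 = 0.125000.
d = −0.75 · ln(1 − (4/3)·0.125000) = −0.75 · ln(0.833333) = −0.75 · (-0.182322) = 0.1367.

0.1367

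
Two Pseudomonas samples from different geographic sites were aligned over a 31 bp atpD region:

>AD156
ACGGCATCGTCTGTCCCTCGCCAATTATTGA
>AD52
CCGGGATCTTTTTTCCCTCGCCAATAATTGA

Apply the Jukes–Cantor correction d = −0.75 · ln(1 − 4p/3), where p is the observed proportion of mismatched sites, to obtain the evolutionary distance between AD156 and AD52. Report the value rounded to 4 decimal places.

Differing sites — 1:A/C; 5:C/G; 9:G/T; 11:C/T; 13:G/T; 26:T/A.
p = 6/31 = 0.193548.
d = −0.75 · ln(1 − (4/3)·0.193548) = −0.75 · ln(0.741936) = −0.75 · (-0.298492) = 0.2239.

0.2239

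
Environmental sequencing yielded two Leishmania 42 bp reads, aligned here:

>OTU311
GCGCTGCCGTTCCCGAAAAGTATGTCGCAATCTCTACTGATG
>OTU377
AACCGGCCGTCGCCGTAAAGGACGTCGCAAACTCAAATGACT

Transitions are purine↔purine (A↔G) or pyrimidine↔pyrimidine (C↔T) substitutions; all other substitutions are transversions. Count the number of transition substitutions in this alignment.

The sequences differ at positions 1 (G/A, transition), 2 (C/A, transversion), 3 (G/C, transversion), 5 (T/G, transversion), 11 (T/C, transition), 12 (C/G, transversion), 16 (A/T, transversion), 21 (T/G, transversion), 23 (T/C, transition), 31 (T/A, transversion), 35 (T/A, transversion), 37 (C/A, transversion), 41 (T/C, transition), 42 (G/T, transversion).
Of the 14 differences, 4 transitions and 10 transversions, so the answer is 4.

4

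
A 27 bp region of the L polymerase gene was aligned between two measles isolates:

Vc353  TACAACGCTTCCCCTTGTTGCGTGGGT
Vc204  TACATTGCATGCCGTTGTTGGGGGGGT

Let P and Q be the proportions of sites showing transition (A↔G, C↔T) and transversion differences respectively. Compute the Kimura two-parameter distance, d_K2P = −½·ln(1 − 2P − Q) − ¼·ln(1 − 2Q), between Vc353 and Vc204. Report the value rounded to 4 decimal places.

0.3226

Mismatches occur at site 5 (A↔T, transversion), site 6 (C↔T, transition), site 9 (T↔A, transversion), site 11 (C↔G, transversion), site 14 (C↔G, transversion), site 21 (C↔G, transversion), site 23 (T↔G, transversion).
Of the 7 differences, 1 transition and 6 transversions over 27 sites: P = 1/27 = 0.037037, Q = 6/27 = 0.222222.
d = −0.5·ln(0.703704) − 0.25·ln(0.555556) = −0.5·(-0.351397) − 0.25·(-0.587786) = 0.3226.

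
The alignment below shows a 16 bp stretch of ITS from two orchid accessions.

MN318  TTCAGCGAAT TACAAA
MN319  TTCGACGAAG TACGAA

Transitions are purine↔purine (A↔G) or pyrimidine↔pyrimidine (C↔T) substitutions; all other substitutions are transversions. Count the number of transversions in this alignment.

1

The sequences differ at positions 4 (A/G, transition), 5 (G/A, transition), 10 (T/G, transversion), 14 (A/G, transition).
Of the 4 differences, 3 transitions and 1 transversion, so the answer is 1.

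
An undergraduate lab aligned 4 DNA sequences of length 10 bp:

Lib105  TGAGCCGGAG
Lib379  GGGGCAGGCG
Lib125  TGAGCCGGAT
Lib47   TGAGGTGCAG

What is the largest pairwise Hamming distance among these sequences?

Pairwise Hamming distances:
  Lib105 vs Lib379: 4
  Lib105 vs Lib125: 1
  Lib105 vs Lib47: 3
  Lib379 vs Lib125: 5
  Lib379 vs Lib47: 6
  Lib125 vs Lib47: 4
The largest is 6, between Lib379 and Lib47.

6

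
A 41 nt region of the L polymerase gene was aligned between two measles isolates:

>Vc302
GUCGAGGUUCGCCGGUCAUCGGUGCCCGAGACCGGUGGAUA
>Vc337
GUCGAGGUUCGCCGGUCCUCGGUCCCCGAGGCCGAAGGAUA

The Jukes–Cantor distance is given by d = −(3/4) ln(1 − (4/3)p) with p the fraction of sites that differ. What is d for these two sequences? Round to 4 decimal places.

0.1331

Differing sites — 18:A/C; 24:G/C; 31:A/G; 35:G/A; 36:U/A.
p = 5/41 = 0.121951.
d = −0.75 · ln(1 − (4/3)·0.121951) = −0.75 · ln(0.837399) = −0.75 · (-0.177455) = 0.1331.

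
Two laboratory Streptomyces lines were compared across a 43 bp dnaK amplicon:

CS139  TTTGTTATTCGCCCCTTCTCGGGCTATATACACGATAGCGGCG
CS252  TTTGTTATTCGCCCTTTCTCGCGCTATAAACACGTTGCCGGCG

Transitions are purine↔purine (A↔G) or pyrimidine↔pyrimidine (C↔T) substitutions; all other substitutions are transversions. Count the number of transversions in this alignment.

4

The sequences differ at positions 15 (C/T, transition), 22 (G/C, transversion), 29 (T/A, transversion), 35 (A/T, transversion), 37 (A/G, transition), 38 (G/C, transversion).
Of the 6 differences, 2 transitions and 4 transversions, so the answer is 4.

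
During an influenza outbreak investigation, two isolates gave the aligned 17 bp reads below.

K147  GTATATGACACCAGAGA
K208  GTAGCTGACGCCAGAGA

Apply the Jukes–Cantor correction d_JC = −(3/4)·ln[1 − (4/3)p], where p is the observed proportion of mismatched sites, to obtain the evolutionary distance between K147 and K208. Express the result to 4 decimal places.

0.2012

Mismatches occur at site 4 (T/G), site 5 (A/C), site 10 (A/G).
p = 3/17 = 0.176471.
d = −0.75 · ln(1 − (4/3)·0.176471) = −0.75 · ln(0.764705) = −0.75 · (-0.268265) = 0.2012.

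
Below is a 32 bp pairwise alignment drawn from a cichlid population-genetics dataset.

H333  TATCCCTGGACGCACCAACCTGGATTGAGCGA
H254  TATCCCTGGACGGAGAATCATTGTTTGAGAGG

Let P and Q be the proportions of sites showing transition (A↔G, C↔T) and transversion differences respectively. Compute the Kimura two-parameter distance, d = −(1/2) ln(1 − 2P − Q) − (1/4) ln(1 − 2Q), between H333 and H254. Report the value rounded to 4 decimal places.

The sequences differ at positions 13 (C/G, transversion), 15 (C/G, transversion), 16 (C/A, transversion), 18 (A/T, transversion), 20 (C/A, transversion), 22 (G/T, transversion), 24 (A/T, transversion), 30 (C/A, transversion), 32 (A/G, transition).
Of the 9 differences, 1 transition and 8 transversions over 32 sites: P = 1/32 = 0.031250, Q = 8/32 = 0.250000.
d = −0.5·ln(0.687500) − 0.25·ln(0.500000) = −0.5·(-0.374693) − 0.25·(-0.693147) = 0.3606.

0.3606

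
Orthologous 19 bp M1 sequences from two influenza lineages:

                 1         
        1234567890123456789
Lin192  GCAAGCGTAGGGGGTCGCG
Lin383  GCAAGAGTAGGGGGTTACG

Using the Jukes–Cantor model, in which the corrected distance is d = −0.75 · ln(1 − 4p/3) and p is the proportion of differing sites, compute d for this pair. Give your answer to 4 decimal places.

0.1773

The sequences differ at positions 6 (C/A), 16 (C/T), 17 (G/A).
p = 3/19 = 0.157895.
d = −0.75 · ln(1 − (4/3)·0.157895) = −0.75 · ln(0.789473) = −0.75 · (-0.236390) = 0.1773.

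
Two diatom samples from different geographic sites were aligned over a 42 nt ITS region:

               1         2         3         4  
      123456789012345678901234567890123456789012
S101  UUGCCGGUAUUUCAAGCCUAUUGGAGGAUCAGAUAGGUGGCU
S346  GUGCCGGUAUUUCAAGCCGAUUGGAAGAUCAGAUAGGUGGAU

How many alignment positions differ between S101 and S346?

The sequences differ at positions 1 (U/G), 19 (U/G), 26 (G/A), 41 (C/A).
That gives 4 mismatches out of 42 aligned sites, so the Hamming distance is 4.

4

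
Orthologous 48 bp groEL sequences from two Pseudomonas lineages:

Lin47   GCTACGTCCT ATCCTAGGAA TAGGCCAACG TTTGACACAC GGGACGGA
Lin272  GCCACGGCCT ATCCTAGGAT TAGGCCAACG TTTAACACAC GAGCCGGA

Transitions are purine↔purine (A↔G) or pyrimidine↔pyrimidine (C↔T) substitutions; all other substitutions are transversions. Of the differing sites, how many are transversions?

The sequences differ at positions 3 (T/C, transition), 7 (T/G, transversion), 20 (A/T, transversion), 34 (G/A, transition), 42 (G/A, transition), 44 (A/C, transversion).
Of the 6 differences, 3 transitions and 3 transversions, so the answer is 3.

3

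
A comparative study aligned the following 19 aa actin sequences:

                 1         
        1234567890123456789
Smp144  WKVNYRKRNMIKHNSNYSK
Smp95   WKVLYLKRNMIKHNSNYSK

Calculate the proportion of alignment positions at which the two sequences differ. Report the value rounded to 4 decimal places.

0.1053

Differing sites — 4:N/L; 6:R/L.
There are 2 differences over 19 sites, so p = 2/19 = 0.1053.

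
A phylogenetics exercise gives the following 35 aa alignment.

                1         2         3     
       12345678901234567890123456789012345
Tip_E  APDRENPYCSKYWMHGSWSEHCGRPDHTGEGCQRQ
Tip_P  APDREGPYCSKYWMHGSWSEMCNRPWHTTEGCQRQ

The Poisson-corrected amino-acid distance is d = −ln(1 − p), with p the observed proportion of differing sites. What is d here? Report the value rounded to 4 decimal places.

0.1542

The sequences differ at positions 6 (N/G), 21 (H/M), 23 (G/N), 26 (D/W), 29 (G/T).
p = 5/35 = 0.142857.
d = −ln(1 − 0.142857) = −ln(0.857143) = 0.1542.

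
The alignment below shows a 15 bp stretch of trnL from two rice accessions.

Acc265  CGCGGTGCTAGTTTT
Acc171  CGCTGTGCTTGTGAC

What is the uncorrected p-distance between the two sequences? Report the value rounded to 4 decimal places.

0.3333

The sequences differ at positions 4 (G/T), 10 (A/T), 13 (T/G), 14 (T/A), 15 (T/C).
There are 5 differences over 15 sites, so p = 5/15 = 0.3333.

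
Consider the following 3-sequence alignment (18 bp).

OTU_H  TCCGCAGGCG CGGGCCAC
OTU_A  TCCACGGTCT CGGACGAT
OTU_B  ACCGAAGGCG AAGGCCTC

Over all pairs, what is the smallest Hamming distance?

Pairwise Hamming distances:
  OTU_H vs OTU_A: 7
  OTU_H vs OTU_B: 5
  OTU_A vs OTU_B: 12
The smallest is 5, between OTU_H and OTU_B.

5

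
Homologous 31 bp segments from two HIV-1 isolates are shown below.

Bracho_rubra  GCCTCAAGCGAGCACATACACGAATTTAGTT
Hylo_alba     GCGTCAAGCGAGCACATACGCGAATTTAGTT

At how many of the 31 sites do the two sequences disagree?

2

Mismatches occur at site 3 (C→G), site 20 (A→G).
That gives 2 mismatches out of 31 aligned sites, so the Hamming distance is 2.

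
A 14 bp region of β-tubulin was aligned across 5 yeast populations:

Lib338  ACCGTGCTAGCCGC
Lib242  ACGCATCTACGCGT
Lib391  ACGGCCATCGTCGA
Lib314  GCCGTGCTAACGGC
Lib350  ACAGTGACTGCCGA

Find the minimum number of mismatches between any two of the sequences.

3

Pairwise Hamming distances:
  Lib338 vs Lib242: 7
  Lib338 vs Lib391: 7
  Lib338 vs Lib314: 3
  Lib338 vs Lib350: 5
  Lib242 vs Lib391: 8
  Lib242 vs Lib314: 9
  Lib242 vs Lib350: 10
  Lib391 vs Lib314: 10
  Lib391 vs Lib350: 6
  Lib314 vs Lib350: 8
The smallest is 3, between Lib338 and Lib314.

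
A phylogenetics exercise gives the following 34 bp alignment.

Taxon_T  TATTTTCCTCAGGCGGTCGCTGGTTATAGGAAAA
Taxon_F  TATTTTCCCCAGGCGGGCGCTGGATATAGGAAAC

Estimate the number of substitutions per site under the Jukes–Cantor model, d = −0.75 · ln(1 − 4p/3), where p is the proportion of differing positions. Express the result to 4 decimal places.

0.1280

Mismatches occur at site 9 (T→C), site 17 (T→G), site 24 (T→A), site 34 (A→C).
p = 4/34 = 0.117647.
d = −0.75 · ln(1 − (4/3)·0.117647) = −0.75 · ln(0.843137) = −0.75 · (-0.170626) = 0.1280.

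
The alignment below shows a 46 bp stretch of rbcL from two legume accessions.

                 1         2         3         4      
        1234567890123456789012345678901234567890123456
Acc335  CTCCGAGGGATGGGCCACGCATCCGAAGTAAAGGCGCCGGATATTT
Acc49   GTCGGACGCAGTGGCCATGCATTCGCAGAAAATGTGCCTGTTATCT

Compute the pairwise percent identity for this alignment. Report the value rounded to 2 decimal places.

Mismatches occur at site 1 (C/G), site 4 (C/G), site 7 (G/C), site 9 (G/C), site 11 (T/G), site 12 (G/T), site 18 (C/T), site 23 (C/T), site 26 (A/C), site 29 (T/A), site 33 (G/T), site 35 (C/T), site 39 (G/T), site 41 (A/T), site 45 (T/C).
31 of the 46 sites match, so the percent identity is 31/46 × 100 = 67.39%.

67.39%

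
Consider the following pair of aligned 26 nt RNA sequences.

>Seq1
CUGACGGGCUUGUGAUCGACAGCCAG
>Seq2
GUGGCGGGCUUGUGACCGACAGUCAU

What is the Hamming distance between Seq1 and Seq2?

5

The sequences differ at positions 1 (C/G), 4 (A/G), 16 (U/C), 23 (C/U), 26 (G/U).
That gives 5 mismatches out of 26 aligned sites, so the Hamming distance is 5.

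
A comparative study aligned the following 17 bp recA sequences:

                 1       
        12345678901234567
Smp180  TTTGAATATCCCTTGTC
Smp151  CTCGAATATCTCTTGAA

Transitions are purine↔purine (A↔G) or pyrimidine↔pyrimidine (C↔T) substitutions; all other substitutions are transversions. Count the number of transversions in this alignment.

2

Differing sites — 1:T/C (Ti); 3:T/C (Ti); 11:C/T (Ti); 16:T/A (Tv); 17:C/A (Tv).
Of the 5 differences, 3 transitions and 2 transversions, so the answer is 2.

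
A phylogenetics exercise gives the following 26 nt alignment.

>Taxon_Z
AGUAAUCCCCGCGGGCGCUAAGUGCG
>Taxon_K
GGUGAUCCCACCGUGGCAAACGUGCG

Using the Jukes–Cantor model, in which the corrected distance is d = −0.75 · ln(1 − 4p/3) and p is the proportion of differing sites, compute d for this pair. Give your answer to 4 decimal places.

Differing sites — 1:A/G; 4:A/G; 10:C/A; 11:G/C; 14:G/U; 16:C/G; 17:G/C; 18:C/A; 19:U/A; 21:A/C.
p = 10/26 = 0.384615.
d = −0.75 · ln(1 − (4/3)·0.384615) = −0.75 · ln(0.487180) = −0.75 · (-0.719122) = 0.5393.

0.5393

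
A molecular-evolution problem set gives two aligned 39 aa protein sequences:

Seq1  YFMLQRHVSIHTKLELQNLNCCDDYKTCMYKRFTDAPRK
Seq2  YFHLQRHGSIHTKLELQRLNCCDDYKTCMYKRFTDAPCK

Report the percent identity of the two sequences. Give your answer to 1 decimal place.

89.7%

Differing sites — 3:M/H; 8:V/G; 18:N/R; 38:R/C.
35 of the 39 sites match, so the percent identity is 35/39 × 100 = 89.7%.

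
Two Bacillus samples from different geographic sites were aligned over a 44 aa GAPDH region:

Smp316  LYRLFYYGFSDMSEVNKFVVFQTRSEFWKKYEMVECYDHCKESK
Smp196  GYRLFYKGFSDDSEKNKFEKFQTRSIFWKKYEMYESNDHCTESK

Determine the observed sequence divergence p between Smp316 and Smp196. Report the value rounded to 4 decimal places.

0.2500

The sequences differ at positions 1 (L/G), 7 (Y/K), 12 (M/D), 15 (V/K), 19 (V/E), 20 (V/K), 26 (E/I), 34 (V/Y), 36 (C/S), 37 (Y/N), 41 (K/T).
There are 11 differences over 44 sites, so p = 11/44 = 0.2500.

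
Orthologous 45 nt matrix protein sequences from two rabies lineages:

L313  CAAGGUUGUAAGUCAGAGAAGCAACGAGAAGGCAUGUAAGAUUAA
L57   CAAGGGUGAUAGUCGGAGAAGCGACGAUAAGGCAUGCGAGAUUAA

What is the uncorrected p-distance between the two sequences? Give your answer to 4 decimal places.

Differing sites — 6:U/G; 9:U/A; 10:A/U; 15:A/G; 23:A/G; 28:G/U; 37:U/C; 38:A/G.
There are 8 differences over 45 sites, so p = 8/45 = 0.1778.

0.1778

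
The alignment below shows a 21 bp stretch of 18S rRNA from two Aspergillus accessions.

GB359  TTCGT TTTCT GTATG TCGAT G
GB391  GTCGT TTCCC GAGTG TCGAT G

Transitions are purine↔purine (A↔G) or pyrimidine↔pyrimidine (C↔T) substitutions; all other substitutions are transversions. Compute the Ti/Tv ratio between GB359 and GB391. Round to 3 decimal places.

1.500

Mismatches occur at site 1 (T→G, transversion), site 8 (T→C, transition), site 10 (T→C, transition), site 12 (T→A, transversion), site 13 (A→G, transition).
Of the 5 differences, 3 transitions and 2 transversions, so Ti/Tv = 3/2 = 1.500.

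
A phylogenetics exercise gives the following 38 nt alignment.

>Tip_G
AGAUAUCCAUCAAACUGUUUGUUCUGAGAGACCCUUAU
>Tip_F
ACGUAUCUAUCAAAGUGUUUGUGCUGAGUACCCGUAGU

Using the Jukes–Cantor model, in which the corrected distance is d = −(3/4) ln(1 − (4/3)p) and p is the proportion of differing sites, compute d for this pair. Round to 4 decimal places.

Mismatches occur at site 2 (G→C), site 3 (A→G), site 8 (C→U), site 15 (C→G), site 23 (U→G), site 29 (A→U), site 30 (G→A), site 31 (A→C), site 34 (C→G), site 36 (U→A), site 37 (A→G).
p = 11/38 = 0.289474.
d = −0.75 · ln(1 − (4/3)·0.289474) = −0.75 · ln(0.614035) = −0.75 · (-0.487703) = 0.3658.

0.3658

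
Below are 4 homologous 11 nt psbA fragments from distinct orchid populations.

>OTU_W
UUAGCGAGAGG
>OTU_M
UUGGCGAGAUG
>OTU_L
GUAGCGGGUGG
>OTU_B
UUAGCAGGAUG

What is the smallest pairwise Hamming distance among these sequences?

Pairwise Hamming distances:
  OTU_W vs OTU_M: 2
  OTU_W vs OTU_L: 3
  OTU_W vs OTU_B: 3
  OTU_M vs OTU_L: 5
  OTU_M vs OTU_B: 3
  OTU_L vs OTU_B: 4
The smallest is 2, between OTU_W and OTU_M.

2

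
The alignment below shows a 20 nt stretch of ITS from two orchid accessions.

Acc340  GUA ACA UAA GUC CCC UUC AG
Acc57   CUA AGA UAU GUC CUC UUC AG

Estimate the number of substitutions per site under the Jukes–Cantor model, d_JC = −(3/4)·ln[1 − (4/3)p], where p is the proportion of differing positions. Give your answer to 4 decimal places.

The sequences differ at positions 1 (G/C), 5 (C/G), 9 (A/U), 14 (C/U).
p = 4/20 = 0.200000.
d = −0.75 · ln(1 − (4/3)·0.200000) = −0.75 · ln(0.733333) = −0.75 · (-0.310155) = 0.2326.

0.2326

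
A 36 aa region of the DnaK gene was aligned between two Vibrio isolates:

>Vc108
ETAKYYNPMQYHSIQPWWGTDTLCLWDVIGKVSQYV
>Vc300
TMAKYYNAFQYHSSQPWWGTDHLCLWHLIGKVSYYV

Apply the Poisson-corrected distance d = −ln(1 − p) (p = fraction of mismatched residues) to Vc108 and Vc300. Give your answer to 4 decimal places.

Mismatches occur at site 1 (E↔T), site 2 (T↔M), site 8 (P↔A), site 9 (M↔F), site 14 (I↔S), site 22 (T↔H), site 27 (D↔H), site 28 (V↔L), site 34 (Q↔Y).
p = 9/36 = 0.250000.
d = −ln(1 − 0.250000) = −ln(0.750000) = 0.2877.

0.2877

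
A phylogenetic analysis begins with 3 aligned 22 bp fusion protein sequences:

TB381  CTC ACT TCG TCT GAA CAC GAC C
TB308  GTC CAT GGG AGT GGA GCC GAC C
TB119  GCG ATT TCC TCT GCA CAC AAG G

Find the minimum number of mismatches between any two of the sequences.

9

Pairwise Hamming distances:
  TB381 vs TB308: 10
  TB381 vs TB119: 9
  TB308 vs TB119: 15
The smallest is 9, between TB381 and TB119.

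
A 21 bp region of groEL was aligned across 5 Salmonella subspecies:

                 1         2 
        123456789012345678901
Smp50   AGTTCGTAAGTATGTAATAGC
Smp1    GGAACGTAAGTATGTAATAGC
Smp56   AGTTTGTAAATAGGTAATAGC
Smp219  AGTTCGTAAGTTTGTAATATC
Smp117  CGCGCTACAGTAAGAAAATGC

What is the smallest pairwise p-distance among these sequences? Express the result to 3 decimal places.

0.095

Pairwise Hamming distances:
  Smp50 vs Smp1: 3
  Smp50 vs Smp56: 3
  Smp50 vs Smp219: 2
  Smp50 vs Smp117: 10
  Smp1 vs Smp56: 6
  Smp1 vs Smp219: 5
  Smp1 vs Smp117: 10
  Smp56 vs Smp219: 5
  Smp56 vs Smp117: 12
  Smp219 vs Smp117: 12
The smallest is 2 mismatches, between Smp50 and Smp219; p = 2/21 = 0.095.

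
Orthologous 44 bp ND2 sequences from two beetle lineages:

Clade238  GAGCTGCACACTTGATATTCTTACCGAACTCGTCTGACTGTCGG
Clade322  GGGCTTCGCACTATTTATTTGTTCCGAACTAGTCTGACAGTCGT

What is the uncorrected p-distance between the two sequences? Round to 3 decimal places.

0.273

The sequences differ at positions 2 (A/G), 6 (G/T), 8 (A/G), 13 (T/A), 14 (G/T), 15 (A/T), 20 (C/T), 21 (T/G), 23 (A/T), 31 (C/A), 39 (T/A), 44 (G/T).
There are 12 differences over 44 sites, so p = 12/44 = 0.273.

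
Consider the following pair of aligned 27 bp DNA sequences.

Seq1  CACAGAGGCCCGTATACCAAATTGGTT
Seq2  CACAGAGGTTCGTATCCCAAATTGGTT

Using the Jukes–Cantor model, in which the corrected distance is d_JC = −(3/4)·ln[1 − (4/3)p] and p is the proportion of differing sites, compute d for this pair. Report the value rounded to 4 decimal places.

0.1203

The sequences differ at positions 9 (C/T), 10 (C/T), 16 (A/C).
p = 3/27 = 0.111111.
d = −0.75 · ln(1 − (4/3)·0.111111) = −0.75 · ln(0.851852) = −0.75 · (-0.160342) = 0.1203.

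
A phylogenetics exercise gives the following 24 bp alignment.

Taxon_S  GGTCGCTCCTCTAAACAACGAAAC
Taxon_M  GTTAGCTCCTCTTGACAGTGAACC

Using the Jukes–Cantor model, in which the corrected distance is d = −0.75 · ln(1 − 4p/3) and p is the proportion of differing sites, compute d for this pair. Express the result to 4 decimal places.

0.3694

The sequences differ at positions 2 (G/T), 4 (C/A), 13 (A/T), 14 (A/G), 18 (A/G), 19 (C/T), 23 (A/C).
p = 7/24 = 0.291667.
d = −0.75 · ln(1 − (4/3)·0.291667) = −0.75 · ln(0.611111) = −0.75 · (-0.492477) = 0.3694.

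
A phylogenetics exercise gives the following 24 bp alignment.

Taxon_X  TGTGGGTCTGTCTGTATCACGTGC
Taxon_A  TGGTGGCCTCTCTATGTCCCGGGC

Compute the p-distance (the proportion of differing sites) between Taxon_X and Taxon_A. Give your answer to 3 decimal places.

0.333

Differing sites — 3:T/G; 4:G/T; 7:T/C; 10:G/C; 14:G/A; 16:A/G; 19:A/C; 22:T/G.
There are 8 differences over 24 sites, so p = 8/24 = 0.333.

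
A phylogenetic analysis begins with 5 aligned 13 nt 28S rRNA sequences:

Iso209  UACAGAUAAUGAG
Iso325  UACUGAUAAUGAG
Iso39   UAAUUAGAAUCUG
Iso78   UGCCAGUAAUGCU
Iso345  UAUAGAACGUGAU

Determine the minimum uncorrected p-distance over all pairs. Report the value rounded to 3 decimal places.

Pairwise Hamming distances:
  Iso209 vs Iso325: 1
  Iso209 vs Iso39: 6
  Iso209 vs Iso78: 6
  Iso209 vs Iso345: 5
  Iso325 vs Iso39: 5
  Iso325 vs Iso78: 6
  Iso325 vs Iso345: 6
  Iso39 vs Iso78: 9
  Iso39 vs Iso345: 9
  Iso78 vs Iso345: 9
The smallest is 1 mismatch, between Iso209 and Iso325; p = 1/13 = 0.077.

0.077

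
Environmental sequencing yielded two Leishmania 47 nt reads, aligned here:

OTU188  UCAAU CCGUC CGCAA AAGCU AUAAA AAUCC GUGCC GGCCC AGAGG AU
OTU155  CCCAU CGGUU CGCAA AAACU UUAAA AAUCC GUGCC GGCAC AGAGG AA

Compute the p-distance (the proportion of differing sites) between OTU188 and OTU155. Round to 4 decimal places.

Differing sites — 1:U/C; 3:A/C; 7:C/G; 10:C/U; 18:G/A; 21:A/U; 39:C/A; 47:U/A.
There are 8 differences over 47 sites, so p = 8/47 = 0.1702.

0.1702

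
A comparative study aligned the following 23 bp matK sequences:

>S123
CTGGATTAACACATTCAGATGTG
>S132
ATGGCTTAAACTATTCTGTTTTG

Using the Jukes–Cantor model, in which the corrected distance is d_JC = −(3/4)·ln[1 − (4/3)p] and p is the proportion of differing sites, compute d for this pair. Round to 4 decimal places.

Differing sites — 1:C/A; 5:A/C; 10:C/A; 11:A/C; 12:C/T; 17:A/T; 19:A/T; 21:G/T.
p = 8/23 = 0.347826.
d = −0.75 · ln(1 − (4/3)·0.347826) = −0.75 · ln(0.536232) = −0.75 · (-0.623188) = 0.4674.

0.4674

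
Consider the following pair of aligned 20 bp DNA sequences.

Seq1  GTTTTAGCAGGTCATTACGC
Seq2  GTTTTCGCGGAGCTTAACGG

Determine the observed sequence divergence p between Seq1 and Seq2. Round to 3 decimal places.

The sequences differ at positions 6 (A/C), 9 (A/G), 11 (G/A), 12 (T/G), 14 (A/T), 16 (T/A), 20 (C/G).
There are 7 differences over 20 sites, so p = 7/20 = 0.350.

0.350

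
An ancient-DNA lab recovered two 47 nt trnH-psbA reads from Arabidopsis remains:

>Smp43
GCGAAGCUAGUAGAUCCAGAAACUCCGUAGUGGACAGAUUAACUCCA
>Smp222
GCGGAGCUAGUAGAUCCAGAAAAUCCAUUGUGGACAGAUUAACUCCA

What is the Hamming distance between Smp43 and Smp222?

The sequences differ at positions 4 (A/G), 23 (C/A), 27 (G/A), 29 (A/U).
That gives 4 mismatches out of 47 aligned sites, so the Hamming distance is 4.

4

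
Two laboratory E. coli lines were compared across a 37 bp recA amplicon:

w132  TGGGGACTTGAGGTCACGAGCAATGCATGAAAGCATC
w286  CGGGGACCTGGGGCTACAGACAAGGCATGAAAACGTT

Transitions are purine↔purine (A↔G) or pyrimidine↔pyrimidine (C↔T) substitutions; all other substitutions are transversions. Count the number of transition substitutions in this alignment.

11

Mismatches occur at site 1 (T↔C, transition), site 8 (T↔C, transition), site 11 (A↔G, transition), site 14 (T↔C, transition), site 15 (C↔T, transition), site 18 (G↔A, transition), site 19 (A↔G, transition), site 20 (G↔A, transition), site 24 (T↔G, transversion), site 33 (G↔A, transition), site 35 (A↔G, transition), site 37 (C↔T, transition).
Of the 12 differences, 11 transitions and 1 transversion, so the answer is 11.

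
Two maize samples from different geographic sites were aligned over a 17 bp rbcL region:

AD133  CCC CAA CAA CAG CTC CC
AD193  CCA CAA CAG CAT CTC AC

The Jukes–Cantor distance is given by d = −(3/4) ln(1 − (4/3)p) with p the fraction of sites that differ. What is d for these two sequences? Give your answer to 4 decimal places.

Differing sites — 3:C/A; 9:A/G; 12:G/T; 16:C/A.
p = 4/17 = 0.235294.
d = −0.75 · ln(1 − (4/3)·0.235294) = −0.75 · ln(0.686275) = −0.75 · (-0.376477) = 0.2824.

0.2824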